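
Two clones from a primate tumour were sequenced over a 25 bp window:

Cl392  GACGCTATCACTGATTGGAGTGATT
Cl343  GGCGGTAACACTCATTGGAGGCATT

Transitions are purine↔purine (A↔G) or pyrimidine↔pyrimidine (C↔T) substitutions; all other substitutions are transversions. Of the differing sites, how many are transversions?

Mismatches occur at site 2 (A↔G, transition), site 5 (C↔G, transversion), site 8 (T↔A, transversion), site 13 (G↔C, transversion), site 21 (T↔G, transversion), site 22 (G↔C, transversion).
Of the 6 differences, 1 transition and 5 transversions, so the answer is 5.

5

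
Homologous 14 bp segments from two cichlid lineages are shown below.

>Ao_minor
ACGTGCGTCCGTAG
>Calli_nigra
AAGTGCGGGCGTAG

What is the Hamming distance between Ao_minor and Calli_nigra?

The sequences differ at positions 2 (C/A), 8 (T/G), 9 (C/G).
That gives 3 mismatches out of 14 aligned sites, so the Hamming distance is 3.

3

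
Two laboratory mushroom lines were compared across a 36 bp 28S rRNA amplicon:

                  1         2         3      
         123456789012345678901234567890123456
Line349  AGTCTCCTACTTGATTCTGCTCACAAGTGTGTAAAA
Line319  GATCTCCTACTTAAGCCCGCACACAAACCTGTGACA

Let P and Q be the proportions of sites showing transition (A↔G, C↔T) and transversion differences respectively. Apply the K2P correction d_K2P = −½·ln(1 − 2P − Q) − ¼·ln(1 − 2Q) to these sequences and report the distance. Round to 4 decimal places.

0.4683

The sequences differ at positions 1 (A/G, transition), 2 (G/A, transition), 13 (G/A, transition), 15 (T/G, transversion), 16 (T/C, transition), 18 (T/C, transition), 21 (T/A, transversion), 27 (G/A, transition), 28 (T/C, transition), 29 (G/C, transversion), 33 (A/G, transition), 35 (A/C, transversion).
Of the 12 differences, 8 transitions and 4 transversions over 36 sites: P = 8/36 = 0.222222, Q = 4/36 = 0.111111.
d = −0.5·ln(0.444445) − 0.25·ln(0.777778) = −0.5·(-0.810929) − 0.25·(-0.251314) = 0.4683.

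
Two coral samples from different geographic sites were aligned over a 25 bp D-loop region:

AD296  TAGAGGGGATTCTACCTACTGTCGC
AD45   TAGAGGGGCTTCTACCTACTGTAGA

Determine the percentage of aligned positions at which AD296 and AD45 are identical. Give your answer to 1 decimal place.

Differing sites — 9:A/C; 23:C/A; 25:C/A.
22 of the 25 sites match, so the percent identity is 22/25 × 100 = 88.0%.

88.0%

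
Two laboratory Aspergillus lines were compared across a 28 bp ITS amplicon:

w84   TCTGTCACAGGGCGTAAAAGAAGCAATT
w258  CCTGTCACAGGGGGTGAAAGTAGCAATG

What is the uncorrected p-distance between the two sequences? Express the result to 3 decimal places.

The sequences differ at positions 1 (T/C), 13 (C/G), 16 (A/G), 21 (A/T), 28 (T/G).
There are 5 differences over 28 sites, so p = 5/28 = 0.179.

0.179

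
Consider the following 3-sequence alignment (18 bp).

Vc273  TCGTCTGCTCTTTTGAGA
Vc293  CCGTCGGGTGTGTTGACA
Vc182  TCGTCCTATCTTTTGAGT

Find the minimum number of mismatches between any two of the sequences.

4

Pairwise Hamming distances:
  Vc273 vs Vc293: 6
  Vc273 vs Vc182: 4
  Vc293 vs Vc182: 8
The smallest is 4, between Vc273 and Vc182.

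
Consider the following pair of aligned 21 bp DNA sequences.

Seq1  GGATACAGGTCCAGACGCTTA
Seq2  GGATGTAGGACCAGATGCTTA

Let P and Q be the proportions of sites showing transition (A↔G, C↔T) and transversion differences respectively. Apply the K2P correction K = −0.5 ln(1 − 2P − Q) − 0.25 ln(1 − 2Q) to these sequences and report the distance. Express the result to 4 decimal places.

The sequences differ at positions 5 (A/G, transition), 6 (C/T, transition), 10 (T/A, transversion), 16 (C/T, transition).
Of the 4 differences, 3 transitions and 1 transversion over 21 sites: P = 3/21 = 0.142857, Q = 1/21 = 0.047619.
d = −0.5·ln(0.666667) − 0.25·ln(0.904762) = −0.5·(-0.405465) − 0.25·(-0.100083) = 0.2278.

0.2278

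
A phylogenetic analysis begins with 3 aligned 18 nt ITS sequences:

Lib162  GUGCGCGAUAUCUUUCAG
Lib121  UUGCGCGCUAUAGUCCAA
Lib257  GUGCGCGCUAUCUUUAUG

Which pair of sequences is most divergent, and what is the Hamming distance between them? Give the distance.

Pairwise Hamming distances:
  Lib162 vs Lib121: 6
  Lib162 vs Lib257: 3
  Lib121 vs Lib257: 7
The largest is 7, between Lib121 and Lib257.

7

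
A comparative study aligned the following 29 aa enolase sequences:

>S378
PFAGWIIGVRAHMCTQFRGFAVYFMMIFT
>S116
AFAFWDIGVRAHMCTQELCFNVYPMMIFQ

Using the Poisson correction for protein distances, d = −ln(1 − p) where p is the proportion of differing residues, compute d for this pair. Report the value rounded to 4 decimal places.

0.3716

The sequences differ at positions 1 (P/A), 4 (G/F), 6 (I/D), 17 (F/E), 18 (R/L), 19 (G/C), 21 (A/N), 24 (F/P), 29 (T/Q).
p = 9/29 = 0.310345.
d = −ln(1 − 0.310345) = −ln(0.689655) = 0.3716.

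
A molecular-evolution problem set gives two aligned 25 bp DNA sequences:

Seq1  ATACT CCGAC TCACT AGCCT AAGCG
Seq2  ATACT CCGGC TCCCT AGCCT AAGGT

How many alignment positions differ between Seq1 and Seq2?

The sequences differ at positions 9 (A/G), 13 (A/C), 24 (C/G), 25 (G/T).
That gives 4 mismatches out of 25 aligned sites, so the Hamming distance is 4.

4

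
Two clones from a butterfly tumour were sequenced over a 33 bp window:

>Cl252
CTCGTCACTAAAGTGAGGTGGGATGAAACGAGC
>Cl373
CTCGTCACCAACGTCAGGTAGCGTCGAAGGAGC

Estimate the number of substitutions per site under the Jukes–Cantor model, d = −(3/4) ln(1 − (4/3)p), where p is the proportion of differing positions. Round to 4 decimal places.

0.3390

The sequences differ at positions 9 (T/C), 12 (A/C), 15 (G/C), 20 (G/A), 22 (G/C), 23 (A/G), 25 (G/C), 26 (A/G), 29 (C/G).
p = 9/33 = 0.272727.
d = −0.75 · ln(1 − (4/3)·0.272727) = −0.75 · ln(0.636364) = −0.75 · (-0.451985) = 0.3390.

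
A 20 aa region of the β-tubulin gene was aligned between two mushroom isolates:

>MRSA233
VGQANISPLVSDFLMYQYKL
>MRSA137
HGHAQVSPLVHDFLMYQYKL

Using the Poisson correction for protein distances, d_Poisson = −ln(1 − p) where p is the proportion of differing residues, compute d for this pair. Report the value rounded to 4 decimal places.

Differing sites — 1:V/H; 3:Q/H; 5:N/Q; 6:I/V; 11:S/H.
p = 5/20 = 0.250000.
d = −ln(1 − 0.250000) = −ln(0.750000) = 0.2877.

0.2877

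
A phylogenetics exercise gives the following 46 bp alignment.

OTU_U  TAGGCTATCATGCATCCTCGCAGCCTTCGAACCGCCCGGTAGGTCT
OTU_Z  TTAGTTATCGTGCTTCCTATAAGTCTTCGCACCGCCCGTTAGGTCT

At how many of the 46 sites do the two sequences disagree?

Differing sites — 2:A/T; 3:G/A; 5:C/T; 10:A/G; 14:A/T; 19:C/A; 20:G/T; 21:C/A; 24:C/T; 30:A/C; 39:G/T.
That gives 11 mismatches out of 46 aligned sites, so the Hamming distance is 11.

11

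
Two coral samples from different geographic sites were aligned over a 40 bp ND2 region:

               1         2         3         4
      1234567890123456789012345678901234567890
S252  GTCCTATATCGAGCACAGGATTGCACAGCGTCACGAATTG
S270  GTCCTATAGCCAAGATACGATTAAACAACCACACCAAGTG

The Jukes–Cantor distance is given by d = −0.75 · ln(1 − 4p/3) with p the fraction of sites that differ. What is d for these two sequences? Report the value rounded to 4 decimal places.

0.4260

Mismatches occur at site 9 (T↔G), site 11 (G↔C), site 13 (G↔A), site 14 (C↔G), site 16 (C↔T), site 18 (G↔C), site 23 (G↔A), site 24 (C↔A), site 28 (G↔A), site 30 (G↔C), site 31 (T↔A), site 35 (G↔C), site 38 (T↔G).
p = 13/40 = 0.325000.
d = −0.75 · ln(1 − (4/3)·0.325000) = −0.75 · ln(0.566667) = −0.75 · (-0.567983) = 0.4260.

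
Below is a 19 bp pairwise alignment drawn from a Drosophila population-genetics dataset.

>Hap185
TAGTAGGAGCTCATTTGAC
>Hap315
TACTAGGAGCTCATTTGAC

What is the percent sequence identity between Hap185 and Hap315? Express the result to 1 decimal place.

A single mismatch occurs at site 3 (G↔C).
18 of the 19 sites match, so the percent identity is 18/19 × 100 = 94.7%.

94.7%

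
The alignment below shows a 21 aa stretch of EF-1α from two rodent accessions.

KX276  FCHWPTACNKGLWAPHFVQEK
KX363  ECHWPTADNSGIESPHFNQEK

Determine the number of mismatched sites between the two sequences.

The sequences differ at positions 1 (F/E), 8 (C/D), 10 (K/S), 12 (L/I), 13 (W/E), 14 (A/S), 18 (V/N).
That gives 7 mismatches out of 21 aligned sites, so the Hamming distance is 7.

7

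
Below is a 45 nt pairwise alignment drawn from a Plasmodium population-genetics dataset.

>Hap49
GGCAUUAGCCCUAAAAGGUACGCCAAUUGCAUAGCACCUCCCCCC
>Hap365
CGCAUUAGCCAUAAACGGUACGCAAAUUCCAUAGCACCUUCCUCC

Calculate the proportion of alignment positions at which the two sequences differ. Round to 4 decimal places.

Differing sites — 1:G/C; 11:C/A; 16:A/C; 24:C/A; 29:G/C; 40:C/U; 43:C/U.
There are 7 differences over 45 sites, so p = 7/45 = 0.1556.

0.1556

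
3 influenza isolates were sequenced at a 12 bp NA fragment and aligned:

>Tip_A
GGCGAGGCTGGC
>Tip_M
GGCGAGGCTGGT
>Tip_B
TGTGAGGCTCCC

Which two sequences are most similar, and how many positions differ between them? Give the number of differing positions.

1

Pairwise Hamming distances:
  Tip_A vs Tip_M: 1
  Tip_A vs Tip_B: 4
  Tip_M vs Tip_B: 5
The smallest is 1, between Tip_A and Tip_M.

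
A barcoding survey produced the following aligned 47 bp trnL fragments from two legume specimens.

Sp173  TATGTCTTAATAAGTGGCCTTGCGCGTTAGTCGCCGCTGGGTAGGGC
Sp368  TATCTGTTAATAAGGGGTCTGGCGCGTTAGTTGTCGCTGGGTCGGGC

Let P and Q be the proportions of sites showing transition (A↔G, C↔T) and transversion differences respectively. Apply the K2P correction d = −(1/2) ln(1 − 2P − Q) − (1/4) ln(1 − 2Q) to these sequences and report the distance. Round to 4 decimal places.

Mismatches occur at site 4 (G→C, transversion), site 6 (C→G, transversion), site 15 (T→G, transversion), site 18 (C→T, transition), site 21 (T→G, transversion), site 32 (C→T, transition), site 34 (C→T, transition), site 43 (A→C, transversion).
Of the 8 differences, 3 transitions and 5 transversions over 47 sites: P = 3/47 = 0.063830, Q = 5/47 = 0.106383.
d = −0.5·ln(0.765957) − 0.25·ln(0.787234) = −0.5·(-0.266629) − 0.25·(-0.239230) = 0.1931.

0.1931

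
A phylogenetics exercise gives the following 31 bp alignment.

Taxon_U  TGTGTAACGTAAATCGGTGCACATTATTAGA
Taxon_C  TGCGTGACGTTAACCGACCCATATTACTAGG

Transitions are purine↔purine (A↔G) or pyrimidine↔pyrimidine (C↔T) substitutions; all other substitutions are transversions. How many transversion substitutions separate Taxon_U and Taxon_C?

Mismatches occur at site 3 (T/C, transition), site 6 (A/G, transition), site 11 (A/T, transversion), site 14 (T/C, transition), site 17 (G/A, transition), site 18 (T/C, transition), site 19 (G/C, transversion), site 22 (C/T, transition), site 27 (T/C, transition), site 31 (A/G, transition).
Of the 10 differences, 8 transitions and 2 transversions, so the answer is 2.

2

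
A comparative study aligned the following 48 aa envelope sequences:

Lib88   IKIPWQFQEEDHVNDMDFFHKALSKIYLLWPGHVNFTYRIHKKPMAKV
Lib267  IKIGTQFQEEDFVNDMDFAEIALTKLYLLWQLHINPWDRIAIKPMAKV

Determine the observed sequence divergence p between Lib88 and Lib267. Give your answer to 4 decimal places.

The sequences differ at positions 4 (P/G), 5 (W/T), 12 (H/F), 19 (F/A), 20 (H/E), 21 (K/I), 24 (S/T), 26 (I/L), 31 (P/Q), 32 (G/L), 34 (V/I), 36 (F/P), 37 (T/W), 38 (Y/D), 41 (H/A), 42 (K/I).
There are 16 differences over 48 sites, so p = 16/48 = 0.3333.

0.3333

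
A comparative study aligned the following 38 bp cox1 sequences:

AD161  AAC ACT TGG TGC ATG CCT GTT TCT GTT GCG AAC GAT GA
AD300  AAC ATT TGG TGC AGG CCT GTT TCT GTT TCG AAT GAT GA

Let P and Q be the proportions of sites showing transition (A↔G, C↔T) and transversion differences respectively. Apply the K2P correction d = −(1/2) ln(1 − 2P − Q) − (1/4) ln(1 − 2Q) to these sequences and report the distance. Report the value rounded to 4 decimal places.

0.1137

Mismatches occur at site 5 (C→T, transition), site 14 (T→G, transversion), site 28 (G→T, transversion), site 33 (C→T, transition).
Of the 4 differences, 2 transitions and 2 transversions over 38 sites: P = 2/38 = 0.052632, Q = 2/38 = 0.052632.
d = −0.5·ln(0.842104) − 0.25·ln(0.894736) = −0.5·(-0.171852) − 0.25·(-0.111227) = 0.1137.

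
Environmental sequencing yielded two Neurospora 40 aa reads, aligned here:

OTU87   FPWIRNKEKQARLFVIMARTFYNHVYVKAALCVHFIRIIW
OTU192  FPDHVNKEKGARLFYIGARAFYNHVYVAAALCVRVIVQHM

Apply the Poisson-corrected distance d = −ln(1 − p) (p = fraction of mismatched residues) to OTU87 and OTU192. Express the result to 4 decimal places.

0.4308

The sequences differ at positions 3 (W/D), 4 (I/H), 5 (R/V), 10 (Q/G), 15 (V/Y), 17 (M/G), 20 (T/A), 28 (K/A), 34 (H/R), 35 (F/V), 37 (R/V), 38 (I/Q), 39 (I/H), 40 (W/M).
p = 14/40 = 0.350000.
d = −ln(1 − 0.350000) = −ln(0.650000) = 0.4308.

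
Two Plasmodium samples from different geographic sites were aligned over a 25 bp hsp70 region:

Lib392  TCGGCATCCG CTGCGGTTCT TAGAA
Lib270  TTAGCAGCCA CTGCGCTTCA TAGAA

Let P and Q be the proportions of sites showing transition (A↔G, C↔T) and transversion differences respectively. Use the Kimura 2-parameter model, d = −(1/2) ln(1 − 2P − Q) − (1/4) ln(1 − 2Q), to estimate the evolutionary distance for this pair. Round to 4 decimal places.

0.2918

Mismatches occur at site 2 (C→T, transition), site 3 (G→A, transition), site 7 (T→G, transversion), site 10 (G→A, transition), site 16 (G→C, transversion), site 20 (T→A, transversion).
Of the 6 differences, 3 transitions and 3 transversions over 25 sites: P = 3/25 = 0.120000, Q = 3/25 = 0.120000.
d = −0.5·ln(0.640000) − 0.25·ln(0.760000) = −0.5·(-0.446287) − 0.25·(-0.274437) = 0.2918.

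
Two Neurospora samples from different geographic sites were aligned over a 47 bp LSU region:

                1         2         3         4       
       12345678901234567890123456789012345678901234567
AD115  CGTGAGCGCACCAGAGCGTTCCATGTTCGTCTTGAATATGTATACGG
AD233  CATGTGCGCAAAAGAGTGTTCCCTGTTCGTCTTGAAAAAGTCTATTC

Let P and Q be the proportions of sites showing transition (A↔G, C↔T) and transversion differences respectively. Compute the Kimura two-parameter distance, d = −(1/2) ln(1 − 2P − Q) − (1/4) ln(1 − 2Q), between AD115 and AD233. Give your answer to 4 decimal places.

0.3129

The sequences differ at positions 2 (G/A, transition), 5 (A/T, transversion), 11 (C/A, transversion), 12 (C/A, transversion), 17 (C/T, transition), 23 (A/C, transversion), 37 (T/A, transversion), 39 (T/A, transversion), 42 (A/C, transversion), 45 (C/T, transition), 46 (G/T, transversion), 47 (G/C, transversion).
Of the 12 differences, 3 transitions and 9 transversions over 47 sites: P = 3/47 = 0.063830, Q = 9/47 = 0.191489.
d = −0.5·ln(0.680851) − 0.25·ln(0.617022) = −0.5·(-0.384412) − 0.25·(-0.482851) = 0.3129.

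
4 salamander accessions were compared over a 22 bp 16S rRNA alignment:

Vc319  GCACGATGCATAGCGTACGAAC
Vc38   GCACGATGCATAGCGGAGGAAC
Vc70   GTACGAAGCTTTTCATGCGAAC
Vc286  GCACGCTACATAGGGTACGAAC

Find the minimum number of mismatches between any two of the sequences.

Pairwise Hamming distances:
  Vc319 vs Vc38: 2
  Vc319 vs Vc70: 7
  Vc319 vs Vc286: 3
  Vc38 vs Vc70: 9
  Vc38 vs Vc286: 5
  Vc70 vs Vc286: 10
The smallest is 2, between Vc319 and Vc38.

2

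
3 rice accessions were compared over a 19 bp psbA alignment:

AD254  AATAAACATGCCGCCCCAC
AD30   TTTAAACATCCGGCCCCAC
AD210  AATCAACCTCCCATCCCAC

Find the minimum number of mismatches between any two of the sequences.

Pairwise Hamming distances:
  AD254 vs AD30: 4
  AD254 vs AD210: 5
  AD30 vs AD210: 7
The smallest is 4, between AD254 and AD30.

4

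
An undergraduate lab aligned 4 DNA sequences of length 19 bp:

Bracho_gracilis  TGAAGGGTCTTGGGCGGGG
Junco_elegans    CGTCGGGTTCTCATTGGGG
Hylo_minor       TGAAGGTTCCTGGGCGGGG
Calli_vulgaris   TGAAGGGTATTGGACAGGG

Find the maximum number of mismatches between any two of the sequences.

10

Pairwise Hamming distances:
  Bracho_gracilis vs Junco_elegans: 9
  Bracho_gracilis vs Hylo_minor: 2
  Bracho_gracilis vs Calli_vulgaris: 3
  Junco_elegans vs Hylo_minor: 9
  Junco_elegans vs Calli_vulgaris: 10
  Hylo_minor vs Calli_vulgaris: 5
The largest is 10, between Junco_elegans and Calli_vulgaris.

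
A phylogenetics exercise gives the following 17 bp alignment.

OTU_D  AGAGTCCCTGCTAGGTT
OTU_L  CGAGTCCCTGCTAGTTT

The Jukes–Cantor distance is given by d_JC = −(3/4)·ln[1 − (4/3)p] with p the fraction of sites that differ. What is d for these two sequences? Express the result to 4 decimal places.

0.1280

Mismatches occur at site 1 (A↔C), site 15 (G↔T).
p = 2/17 = 0.117647.
d = −0.75 · ln(1 − (4/3)·0.117647) = −0.75 · ln(0.843137) = −0.75 · (-0.170626) = 0.1280.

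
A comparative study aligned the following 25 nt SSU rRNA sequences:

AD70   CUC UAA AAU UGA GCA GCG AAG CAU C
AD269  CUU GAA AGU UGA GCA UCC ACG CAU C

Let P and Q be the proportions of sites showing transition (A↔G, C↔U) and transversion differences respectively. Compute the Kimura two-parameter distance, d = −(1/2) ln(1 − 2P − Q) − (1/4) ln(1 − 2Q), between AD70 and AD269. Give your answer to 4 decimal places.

0.2892

Mismatches occur at site 3 (C→U, transition), site 4 (U→G, transversion), site 8 (A→G, transition), site 16 (G→U, transversion), site 18 (G→C, transversion), site 20 (A→C, transversion).
Of the 6 differences, 2 transitions and 4 transversions over 25 sites: P = 2/25 = 0.080000, Q = 4/25 = 0.160000.
d = −0.5·ln(0.680000) − 0.25·ln(0.680000) = −0.5·(-0.385662) − 0.25·(-0.385662) = 0.2892.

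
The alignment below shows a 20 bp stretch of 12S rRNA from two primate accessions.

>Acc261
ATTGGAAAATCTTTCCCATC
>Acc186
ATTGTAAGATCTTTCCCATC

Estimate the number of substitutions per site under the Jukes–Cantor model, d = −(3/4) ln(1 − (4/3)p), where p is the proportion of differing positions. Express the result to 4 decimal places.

0.1073

Differing sites — 5:G/T; 8:A/G.
p = 2/20 = 0.100000.
d = −0.75 · ln(1 − (4/3)·0.100000) = −0.75 · ln(0.866667) = −0.75 · (-0.143100) = 0.1073.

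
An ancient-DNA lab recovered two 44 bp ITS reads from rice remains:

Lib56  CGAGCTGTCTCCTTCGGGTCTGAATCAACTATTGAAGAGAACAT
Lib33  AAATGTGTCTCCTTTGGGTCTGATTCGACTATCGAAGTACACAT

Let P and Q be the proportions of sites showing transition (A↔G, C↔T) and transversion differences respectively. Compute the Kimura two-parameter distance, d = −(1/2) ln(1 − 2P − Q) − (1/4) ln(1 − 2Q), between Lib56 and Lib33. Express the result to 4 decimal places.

0.3056

Mismatches occur at site 1 (C→A, transversion), site 2 (G→A, transition), site 4 (G→T, transversion), site 5 (C→G, transversion), site 15 (C→T, transition), site 24 (A→T, transversion), site 27 (A→G, transition), site 33 (T→C, transition), site 38 (A→T, transversion), site 39 (G→A, transition), site 40 (A→C, transversion).
Of the 11 differences, 5 transitions and 6 transversions over 44 sites: P = 5/44 = 0.113636, Q = 6/44 = 0.136364.
d = −0.5·ln(0.636364) − 0.25·ln(0.727272) = −0.5·(-0.451985) − 0.25·(-0.318455) = 0.3056.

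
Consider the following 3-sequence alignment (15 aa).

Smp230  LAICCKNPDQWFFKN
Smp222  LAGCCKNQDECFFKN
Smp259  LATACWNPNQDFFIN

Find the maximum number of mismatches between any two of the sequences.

Pairwise Hamming distances:
  Smp230 vs Smp222: 4
  Smp230 vs Smp259: 6
  Smp222 vs Smp259: 8
The largest is 8, between Smp222 and Smp259.

8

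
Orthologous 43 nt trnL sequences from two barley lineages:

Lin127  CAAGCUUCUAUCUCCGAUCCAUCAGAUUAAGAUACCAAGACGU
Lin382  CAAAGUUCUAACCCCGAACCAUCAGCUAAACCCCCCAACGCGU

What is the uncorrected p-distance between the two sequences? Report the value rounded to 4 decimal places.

0.3023

The sequences differ at positions 4 (G/A), 5 (C/G), 11 (U/A), 13 (U/C), 18 (U/A), 26 (A/C), 28 (U/A), 31 (G/C), 32 (A/C), 33 (U/C), 34 (A/C), 39 (G/C), 40 (A/G).
There are 13 differences over 43 sites, so p = 13/43 = 0.3023.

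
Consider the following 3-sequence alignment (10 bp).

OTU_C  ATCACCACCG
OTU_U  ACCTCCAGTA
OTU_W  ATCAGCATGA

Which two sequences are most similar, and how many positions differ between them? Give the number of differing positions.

4

Pairwise Hamming distances:
  OTU_C vs OTU_U: 5
  OTU_C vs OTU_W: 4
  OTU_U vs OTU_W: 5
The smallest is 4, between OTU_C and OTU_W.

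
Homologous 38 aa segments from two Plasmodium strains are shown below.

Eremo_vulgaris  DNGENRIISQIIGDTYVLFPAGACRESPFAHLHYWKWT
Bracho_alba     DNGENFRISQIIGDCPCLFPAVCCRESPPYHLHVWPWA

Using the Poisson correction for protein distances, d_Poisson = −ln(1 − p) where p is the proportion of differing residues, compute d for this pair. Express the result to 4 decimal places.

0.3795

Differing sites — 6:R/F; 7:I/R; 15:T/C; 16:Y/P; 17:V/C; 22:G/V; 23:A/C; 29:F/P; 30:A/Y; 34:Y/V; 36:K/P; 38:T/A.
p = 12/38 = 0.315789.
d = −ln(1 − 0.315789) = −ln(0.684211) = 0.3795.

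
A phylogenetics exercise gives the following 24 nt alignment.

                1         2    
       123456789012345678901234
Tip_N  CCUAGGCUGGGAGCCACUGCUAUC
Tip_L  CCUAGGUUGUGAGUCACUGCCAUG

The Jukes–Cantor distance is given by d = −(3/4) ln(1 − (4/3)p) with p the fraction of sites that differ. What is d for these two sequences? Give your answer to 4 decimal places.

0.2441

The sequences differ at positions 7 (C/U), 10 (G/U), 14 (C/U), 21 (U/C), 24 (C/G).
p = 5/24 = 0.208333.
d = −0.75 · ln(1 − (4/3)·0.208333) = −0.75 · ln(0.722223) = −0.75 · (-0.325421) = 0.2441.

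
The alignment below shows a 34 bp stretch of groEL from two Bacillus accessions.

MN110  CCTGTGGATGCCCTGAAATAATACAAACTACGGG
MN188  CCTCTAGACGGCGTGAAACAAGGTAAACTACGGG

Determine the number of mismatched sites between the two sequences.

9

Mismatches occur at site 4 (G→C), site 6 (G→A), site 9 (T→C), site 11 (C→G), site 13 (C→G), site 19 (T→C), site 22 (T→G), site 23 (A→G), site 24 (C→T).
That gives 9 mismatches out of 34 aligned sites, so the Hamming distance is 9.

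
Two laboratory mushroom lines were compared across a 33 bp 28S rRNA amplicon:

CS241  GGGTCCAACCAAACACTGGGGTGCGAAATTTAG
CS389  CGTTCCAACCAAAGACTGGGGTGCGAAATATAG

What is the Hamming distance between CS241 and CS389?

4

Differing sites — 1:G/C; 3:G/T; 14:C/G; 30:T/A.
That gives 4 mismatches out of 33 aligned sites, so the Hamming distance is 4.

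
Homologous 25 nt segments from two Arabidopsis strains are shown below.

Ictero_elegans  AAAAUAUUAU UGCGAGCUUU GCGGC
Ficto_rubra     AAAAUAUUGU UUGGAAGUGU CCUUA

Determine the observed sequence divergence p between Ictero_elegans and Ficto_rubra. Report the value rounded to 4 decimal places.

Differing sites — 9:A/G; 12:G/U; 13:C/G; 16:G/A; 17:C/G; 19:U/G; 21:G/C; 23:G/U; 24:G/U; 25:C/A.
There are 10 differences over 25 sites, so p = 10/25 = 0.4000.

0.4000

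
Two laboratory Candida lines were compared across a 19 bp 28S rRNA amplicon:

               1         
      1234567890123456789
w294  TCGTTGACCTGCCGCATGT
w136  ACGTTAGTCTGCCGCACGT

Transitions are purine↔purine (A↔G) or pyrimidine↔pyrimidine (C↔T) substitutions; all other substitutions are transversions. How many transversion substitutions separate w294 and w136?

1

Differing sites — 1:T/A (Tv); 6:G/A (Ti); 7:A/G (Ti); 8:C/T (Ti); 17:T/C (Ti).
Of the 5 differences, 4 transitions and 1 transversion, so the answer is 1.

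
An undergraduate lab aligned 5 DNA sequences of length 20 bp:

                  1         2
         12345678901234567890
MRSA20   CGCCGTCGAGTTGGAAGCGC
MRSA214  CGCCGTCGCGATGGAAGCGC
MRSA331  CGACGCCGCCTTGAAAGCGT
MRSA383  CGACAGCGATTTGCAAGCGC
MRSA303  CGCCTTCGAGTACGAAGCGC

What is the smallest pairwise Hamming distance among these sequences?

2

Pairwise Hamming distances:
  MRSA20 vs MRSA214: 2
  MRSA20 vs MRSA331: 6
  MRSA20 vs MRSA383: 5
  MRSA20 vs MRSA303: 3
  MRSA214 vs MRSA331: 6
  MRSA214 vs MRSA383: 7
  MRSA214 vs MRSA303: 5
  MRSA331 vs MRSA383: 6
  MRSA331 vs MRSA303: 9
  MRSA383 vs MRSA303: 7
The smallest is 2, between MRSA20 and MRSA214.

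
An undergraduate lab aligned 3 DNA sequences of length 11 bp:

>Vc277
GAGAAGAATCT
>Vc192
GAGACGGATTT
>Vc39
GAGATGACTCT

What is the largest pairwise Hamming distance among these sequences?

Pairwise Hamming distances:
  Vc277 vs Vc192: 3
  Vc277 vs Vc39: 2
  Vc192 vs Vc39: 4
The largest is 4, between Vc192 and Vc39.

4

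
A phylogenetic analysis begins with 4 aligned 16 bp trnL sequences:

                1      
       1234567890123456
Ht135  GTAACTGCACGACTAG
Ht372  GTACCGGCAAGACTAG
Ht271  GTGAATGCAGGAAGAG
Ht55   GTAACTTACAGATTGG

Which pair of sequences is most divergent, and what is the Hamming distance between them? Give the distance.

Pairwise Hamming distances:
  Ht135 vs Ht372: 3
  Ht135 vs Ht271: 5
  Ht135 vs Ht55: 6
  Ht372 vs Ht271: 7
  Ht372 vs Ht55: 7
  Ht271 vs Ht55: 9
The largest is 9, between Ht271 and Ht55.

9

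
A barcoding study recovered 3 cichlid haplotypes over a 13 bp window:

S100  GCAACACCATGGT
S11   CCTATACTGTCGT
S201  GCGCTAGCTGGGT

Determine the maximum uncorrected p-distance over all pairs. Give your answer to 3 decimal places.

0.615

Pairwise Hamming distances:
  S100 vs S11: 6
  S100 vs S201: 6
  S11 vs S201: 8
The largest is 8 mismatches, between S11 and S201; p = 8/13 = 0.615.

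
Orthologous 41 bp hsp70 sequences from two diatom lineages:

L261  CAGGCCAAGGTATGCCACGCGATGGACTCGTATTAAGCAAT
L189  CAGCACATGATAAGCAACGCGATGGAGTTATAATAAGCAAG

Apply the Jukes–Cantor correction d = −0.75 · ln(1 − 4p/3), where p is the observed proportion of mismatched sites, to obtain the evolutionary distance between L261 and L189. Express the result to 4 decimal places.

The sequences differ at positions 4 (G/C), 5 (C/A), 8 (A/T), 10 (G/A), 13 (T/A), 16 (C/A), 27 (C/G), 29 (C/T), 30 (G/A), 33 (T/A), 41 (T/G).
p = 11/41 = 0.268293.
d = −0.75 · ln(1 − (4/3)·0.268293) = −0.75 · ln(0.642276) = −0.75 · (-0.442737) = 0.3321.

0.3321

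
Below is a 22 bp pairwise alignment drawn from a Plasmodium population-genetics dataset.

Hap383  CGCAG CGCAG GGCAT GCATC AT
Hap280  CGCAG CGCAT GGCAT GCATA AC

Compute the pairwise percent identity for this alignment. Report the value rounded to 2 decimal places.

86.36%

Mismatches occur at site 10 (G↔T), site 20 (C↔A), site 22 (T↔C).
19 of the 22 sites match, so the percent identity is 19/22 × 100 = 86.36%.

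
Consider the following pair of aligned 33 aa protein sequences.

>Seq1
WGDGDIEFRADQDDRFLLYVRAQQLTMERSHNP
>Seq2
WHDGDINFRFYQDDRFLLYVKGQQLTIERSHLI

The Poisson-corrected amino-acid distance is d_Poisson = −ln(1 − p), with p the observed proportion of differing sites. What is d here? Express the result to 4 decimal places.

Differing sites — 2:G/H; 7:E/N; 10:A/F; 11:D/Y; 21:R/K; 22:A/G; 27:M/I; 32:N/L; 33:P/I.
p = 9/33 = 0.272727.
d = −ln(1 − 0.272727) = −ln(0.727273) = 0.3185.

0.3185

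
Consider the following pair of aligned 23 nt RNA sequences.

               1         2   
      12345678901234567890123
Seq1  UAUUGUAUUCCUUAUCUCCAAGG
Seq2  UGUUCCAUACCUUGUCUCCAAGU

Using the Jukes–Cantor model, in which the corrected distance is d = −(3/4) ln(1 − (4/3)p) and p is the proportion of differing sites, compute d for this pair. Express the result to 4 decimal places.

Mismatches occur at site 2 (A↔G), site 5 (G↔C), site 6 (U↔C), site 9 (U↔A), site 14 (A↔G), site 23 (G↔U).
p = 6/23 = 0.260870.
d = −0.75 · ln(1 − (4/3)·0.260870) = −0.75 · ln(0.652173) = −0.75 · (-0.427445) = 0.3206.

0.3206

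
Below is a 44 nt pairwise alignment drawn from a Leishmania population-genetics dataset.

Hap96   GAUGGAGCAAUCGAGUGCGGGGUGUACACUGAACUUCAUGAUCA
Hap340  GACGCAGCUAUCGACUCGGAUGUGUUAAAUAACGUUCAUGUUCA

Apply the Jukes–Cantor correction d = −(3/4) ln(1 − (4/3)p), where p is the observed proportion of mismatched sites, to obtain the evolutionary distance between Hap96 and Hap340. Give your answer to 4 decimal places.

Mismatches occur at site 3 (U/C), site 5 (G/C), site 9 (A/U), site 15 (G/C), site 17 (G/C), site 18 (C/G), site 20 (G/A), site 21 (G/U), site 26 (A/U), site 27 (C/A), site 29 (C/A), site 31 (G/A), site 33 (A/C), site 34 (C/G), site 41 (A/U).
p = 15/44 = 0.340909.
d = −0.75 · ln(1 − (4/3)·0.340909) = −0.75 · ln(0.545455) = −0.75 · (-0.606135) = 0.4546.

0.4546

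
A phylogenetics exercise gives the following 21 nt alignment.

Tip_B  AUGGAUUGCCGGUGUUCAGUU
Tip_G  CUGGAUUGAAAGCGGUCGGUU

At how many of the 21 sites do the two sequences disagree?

7

Mismatches occur at site 1 (A→C), site 9 (C→A), site 10 (C→A), site 11 (G→A), site 13 (U→C), site 15 (U→G), site 18 (A→G).
That gives 7 mismatches out of 21 aligned sites, so the Hamming distance is 7.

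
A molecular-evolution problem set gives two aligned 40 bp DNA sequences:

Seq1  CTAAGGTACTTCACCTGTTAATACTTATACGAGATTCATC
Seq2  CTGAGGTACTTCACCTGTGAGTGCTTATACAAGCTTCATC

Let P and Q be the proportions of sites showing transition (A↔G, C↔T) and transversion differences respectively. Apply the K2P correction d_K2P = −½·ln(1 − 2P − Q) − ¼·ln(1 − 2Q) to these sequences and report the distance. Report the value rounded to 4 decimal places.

Differing sites — 3:A/G (Ti); 19:T/G (Tv); 21:A/G (Ti); 23:A/G (Ti); 31:G/A (Ti); 34:A/C (Tv).
Of the 6 differences, 4 transitions and 2 transversions over 40 sites: P = 4/40 = 0.100000, Q = 2/40 = 0.050000.
d = −0.5·ln(0.750000) − 0.25·ln(0.900000) = −0.5·(-0.287682) − 0.25·(-0.105361) = 0.1702.

0.1702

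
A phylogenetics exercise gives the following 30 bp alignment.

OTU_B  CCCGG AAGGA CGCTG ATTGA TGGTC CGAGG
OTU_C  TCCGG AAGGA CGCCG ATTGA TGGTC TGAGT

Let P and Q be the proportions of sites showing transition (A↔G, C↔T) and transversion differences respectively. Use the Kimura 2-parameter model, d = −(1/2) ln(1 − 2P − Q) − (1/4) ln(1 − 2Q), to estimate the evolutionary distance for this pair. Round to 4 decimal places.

0.1501

Mismatches occur at site 1 (C↔T, transition), site 14 (T↔C, transition), site 26 (C↔T, transition), site 30 (G↔T, transversion).
Of the 4 differences, 3 transitions and 1 transversion over 30 sites: P = 3/30 = 0.100000, Q = 1/30 = 0.033333.
d = −0.5·ln(0.766667) − 0.25·ln(0.933334) = −0.5·(-0.265703) − 0.25·(-0.068992) = 0.1501.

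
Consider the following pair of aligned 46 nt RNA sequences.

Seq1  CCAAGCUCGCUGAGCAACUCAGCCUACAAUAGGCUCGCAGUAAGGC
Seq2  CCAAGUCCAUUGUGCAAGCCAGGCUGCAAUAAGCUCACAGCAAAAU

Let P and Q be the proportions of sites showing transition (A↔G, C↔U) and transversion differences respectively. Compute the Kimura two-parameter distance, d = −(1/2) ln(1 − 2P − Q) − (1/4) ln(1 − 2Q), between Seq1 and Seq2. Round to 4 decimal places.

0.4770

The sequences differ at positions 6 (C/U, transition), 7 (U/C, transition), 9 (G/A, transition), 10 (C/U, transition), 13 (A/U, transversion), 18 (C/G, transversion), 19 (U/C, transition), 23 (C/G, transversion), 26 (A/G, transition), 32 (G/A, transition), 37 (G/A, transition), 41 (U/C, transition), 44 (G/A, transition), 45 (G/A, transition), 46 (C/U, transition).
Of the 15 differences, 12 transitions and 3 transversions over 46 sites: P = 12/46 = 0.260870, Q = 3/46 = 0.065217.
d = −0.5·ln(0.413043) − 0.25·ln(0.869566) = −0.5·(-0.884204) − 0.25·(-0.139761) = 0.4770.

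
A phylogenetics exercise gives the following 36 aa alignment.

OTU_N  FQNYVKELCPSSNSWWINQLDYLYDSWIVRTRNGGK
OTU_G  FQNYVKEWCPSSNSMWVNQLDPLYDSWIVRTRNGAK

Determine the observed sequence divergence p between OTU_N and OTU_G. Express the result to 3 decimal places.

0.139

The sequences differ at positions 8 (L/W), 15 (W/M), 17 (I/V), 22 (Y/P), 35 (G/A).
There are 5 differences over 36 sites, so p = 5/36 = 0.139.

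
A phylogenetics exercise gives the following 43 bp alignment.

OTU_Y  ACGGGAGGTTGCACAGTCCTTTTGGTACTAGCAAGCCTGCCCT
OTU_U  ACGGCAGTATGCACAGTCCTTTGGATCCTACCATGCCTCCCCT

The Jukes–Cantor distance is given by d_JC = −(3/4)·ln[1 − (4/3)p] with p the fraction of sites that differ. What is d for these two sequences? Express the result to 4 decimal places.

Mismatches occur at site 5 (G↔C), site 8 (G↔T), site 9 (T↔A), site 23 (T↔G), site 25 (G↔A), site 27 (A↔C), site 31 (G↔C), site 34 (A↔T), site 39 (G↔C).
p = 9/43 = 0.209302.
d = −0.75 · ln(1 − (4/3)·0.209302) = −0.75 · ln(0.720931) = −0.75 · (-0.327212) = 0.2454.

0.2454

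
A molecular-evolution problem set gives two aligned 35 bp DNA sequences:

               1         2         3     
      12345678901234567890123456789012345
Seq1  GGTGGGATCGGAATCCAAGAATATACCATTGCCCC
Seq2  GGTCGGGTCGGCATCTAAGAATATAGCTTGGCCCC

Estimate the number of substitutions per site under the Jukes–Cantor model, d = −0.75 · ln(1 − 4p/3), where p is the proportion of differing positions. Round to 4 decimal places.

0.2326

The sequences differ at positions 4 (G/C), 7 (A/G), 12 (A/C), 16 (C/T), 26 (C/G), 28 (A/T), 30 (T/G).
p = 7/35 = 0.200000.
d = −0.75 · ln(1 − (4/3)·0.200000) = −0.75 · ln(0.733333) = −0.75 · (-0.310155) = 0.2326.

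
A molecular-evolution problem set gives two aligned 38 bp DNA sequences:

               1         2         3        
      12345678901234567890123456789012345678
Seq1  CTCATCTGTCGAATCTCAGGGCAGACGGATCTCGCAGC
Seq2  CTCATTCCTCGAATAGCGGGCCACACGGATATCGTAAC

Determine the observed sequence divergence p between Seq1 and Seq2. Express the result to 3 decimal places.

Mismatches occur at site 6 (C→T), site 7 (T→C), site 8 (G→C), site 15 (C→A), site 16 (T→G), site 18 (A→G), site 21 (G→C), site 24 (G→C), site 31 (C→A), site 35 (C→T), site 37 (G→A).
There are 11 differences over 38 sites, so p = 11/38 = 0.289.

0.289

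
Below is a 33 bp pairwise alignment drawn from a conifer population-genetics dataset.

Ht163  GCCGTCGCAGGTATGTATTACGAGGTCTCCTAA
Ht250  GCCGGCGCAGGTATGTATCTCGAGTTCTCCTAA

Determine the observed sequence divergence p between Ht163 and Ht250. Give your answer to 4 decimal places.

Mismatches occur at site 5 (T→G), site 19 (T→C), site 20 (A→T), site 25 (G→T).
There are 4 differences over 33 sites, so p = 4/33 = 0.1212.

0.1212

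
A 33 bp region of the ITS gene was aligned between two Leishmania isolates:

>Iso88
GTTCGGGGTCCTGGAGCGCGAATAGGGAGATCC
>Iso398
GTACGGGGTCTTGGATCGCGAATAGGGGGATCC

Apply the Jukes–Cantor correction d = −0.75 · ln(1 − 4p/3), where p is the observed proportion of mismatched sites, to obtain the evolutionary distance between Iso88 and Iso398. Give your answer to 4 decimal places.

Mismatches occur at site 3 (T→A), site 11 (C→T), site 16 (G→T), site 28 (A→G).
p = 4/33 = 0.121212.
d = −0.75 · ln(1 − (4/3)·0.121212) = −0.75 · ln(0.838384) = −0.75 · (-0.176279) = 0.1322.

0.1322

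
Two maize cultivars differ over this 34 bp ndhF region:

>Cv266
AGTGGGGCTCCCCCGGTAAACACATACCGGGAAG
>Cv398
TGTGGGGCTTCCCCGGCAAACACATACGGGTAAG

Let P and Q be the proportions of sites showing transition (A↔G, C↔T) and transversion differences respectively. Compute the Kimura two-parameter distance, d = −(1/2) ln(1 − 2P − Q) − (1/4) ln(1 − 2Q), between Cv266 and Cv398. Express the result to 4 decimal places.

Differing sites — 1:A/T (Tv); 10:C/T (Ti); 17:T/C (Ti); 28:C/G (Tv); 31:G/T (Tv).
Of the 5 differences, 2 transitions and 3 transversions over 34 sites: P = 2/34 = 0.058824, Q = 3/34 = 0.088235.
d = −0.5·ln(0.794117) − 0.25·ln(0.823530) = −0.5·(-0.230524) − 0.25·(-0.194155) = 0.1638.

0.1638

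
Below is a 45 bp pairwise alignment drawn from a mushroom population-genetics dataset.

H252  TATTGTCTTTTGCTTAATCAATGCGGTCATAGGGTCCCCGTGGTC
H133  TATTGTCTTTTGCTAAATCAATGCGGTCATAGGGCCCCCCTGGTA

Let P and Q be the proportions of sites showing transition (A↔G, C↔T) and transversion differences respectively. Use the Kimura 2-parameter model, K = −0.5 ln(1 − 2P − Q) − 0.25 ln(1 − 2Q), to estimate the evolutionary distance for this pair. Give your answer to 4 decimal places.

Mismatches occur at site 15 (T→A, transversion), site 35 (T→C, transition), site 40 (G→C, transversion), site 45 (C→A, transversion).
Of the 4 differences, 1 transition and 3 transversions over 45 sites: P = 1/45 = 0.022222, Q = 3/45 = 0.066667.
d = −0.5·ln(0.888889) − 0.25·ln(0.866666) = −0.5·(-0.117783) − 0.25·(-0.143102) = 0.0947.

0.0947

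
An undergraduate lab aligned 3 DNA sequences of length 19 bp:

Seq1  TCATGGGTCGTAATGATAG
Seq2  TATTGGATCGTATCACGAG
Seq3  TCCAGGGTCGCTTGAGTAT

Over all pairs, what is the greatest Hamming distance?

10

Pairwise Hamming distances:
  Seq1 vs Seq2: 8
  Seq1 vs Seq3: 9
  Seq2 vs Seq3: 10
The largest is 10, between Seq2 and Seq3.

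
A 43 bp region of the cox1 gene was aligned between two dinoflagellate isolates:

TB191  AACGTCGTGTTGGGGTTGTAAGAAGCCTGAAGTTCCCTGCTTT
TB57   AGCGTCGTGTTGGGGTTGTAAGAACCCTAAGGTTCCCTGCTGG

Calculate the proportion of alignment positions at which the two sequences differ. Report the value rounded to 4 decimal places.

The sequences differ at positions 2 (A/G), 25 (G/C), 29 (G/A), 31 (A/G), 42 (T/G), 43 (T/G).
There are 6 differences over 43 sites, so p = 6/43 = 0.1395.

0.1395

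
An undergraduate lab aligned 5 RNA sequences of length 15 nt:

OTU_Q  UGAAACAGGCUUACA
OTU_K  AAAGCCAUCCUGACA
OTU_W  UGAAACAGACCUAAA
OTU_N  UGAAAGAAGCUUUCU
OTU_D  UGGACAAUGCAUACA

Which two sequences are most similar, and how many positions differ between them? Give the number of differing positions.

3

Pairwise Hamming distances:
  OTU_Q vs OTU_K: 7
  OTU_Q vs OTU_W: 3
  OTU_Q vs OTU_N: 4
  OTU_Q vs OTU_D: 5
  OTU_K vs OTU_W: 9
  OTU_K vs OTU_N: 10
  OTU_K vs OTU_D: 8
  OTU_W vs OTU_N: 7
  OTU_W vs OTU_D: 7
  OTU_N vs OTU_D: 7
The smallest is 3, between OTU_Q and OTU_W.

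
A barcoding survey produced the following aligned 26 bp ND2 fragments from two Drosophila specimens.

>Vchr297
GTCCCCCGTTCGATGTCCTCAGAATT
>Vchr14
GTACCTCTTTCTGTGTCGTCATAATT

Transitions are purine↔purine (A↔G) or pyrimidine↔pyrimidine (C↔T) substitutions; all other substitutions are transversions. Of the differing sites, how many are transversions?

Differing sites — 3:C/A (Tv); 6:C/T (Ti); 8:G/T (Tv); 12:G/T (Tv); 13:A/G (Ti); 18:C/G (Tv); 22:G/T (Tv).
Of the 7 differences, 2 transitions and 5 transversions, so the answer is 5.

5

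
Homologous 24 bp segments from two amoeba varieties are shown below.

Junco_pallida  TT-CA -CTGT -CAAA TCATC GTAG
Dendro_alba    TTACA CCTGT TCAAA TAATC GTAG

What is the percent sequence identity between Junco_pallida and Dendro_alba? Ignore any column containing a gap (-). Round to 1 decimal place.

Excluding the 3 gap columns leaves 21 comparable sites.
Differing sites — 17:C/A.
20 of the 21 comparable sites match, so the percent identity is 20/21 × 100 = 95.2%.

95.2%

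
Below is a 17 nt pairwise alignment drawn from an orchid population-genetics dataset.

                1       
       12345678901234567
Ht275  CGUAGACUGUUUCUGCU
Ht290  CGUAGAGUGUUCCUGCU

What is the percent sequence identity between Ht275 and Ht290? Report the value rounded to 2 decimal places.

Differing sites — 7:C/G; 12:U/C.
15 of the 17 sites match, so the percent identity is 15/17 × 100 = 88.24%.

88.24%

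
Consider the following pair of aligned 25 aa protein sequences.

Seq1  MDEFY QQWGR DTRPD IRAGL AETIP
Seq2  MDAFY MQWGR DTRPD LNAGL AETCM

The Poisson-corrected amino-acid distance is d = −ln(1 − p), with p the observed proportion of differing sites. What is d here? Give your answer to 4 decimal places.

Mismatches occur at site 3 (E/A), site 6 (Q/M), site 16 (I/L), site 17 (R/N), site 24 (I/C), site 25 (P/M).
p = 6/25 = 0.240000.
d = −ln(1 − 0.240000) = −ln(0.760000) = 0.2744.

0.2744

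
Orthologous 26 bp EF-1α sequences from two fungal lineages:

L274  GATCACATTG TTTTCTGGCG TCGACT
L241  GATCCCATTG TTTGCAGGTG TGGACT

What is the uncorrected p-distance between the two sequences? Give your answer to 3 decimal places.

0.192

The sequences differ at positions 5 (A/C), 14 (T/G), 16 (T/A), 19 (C/T), 22 (C/G).
There are 5 differences over 26 sites, so p = 5/26 = 0.192.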